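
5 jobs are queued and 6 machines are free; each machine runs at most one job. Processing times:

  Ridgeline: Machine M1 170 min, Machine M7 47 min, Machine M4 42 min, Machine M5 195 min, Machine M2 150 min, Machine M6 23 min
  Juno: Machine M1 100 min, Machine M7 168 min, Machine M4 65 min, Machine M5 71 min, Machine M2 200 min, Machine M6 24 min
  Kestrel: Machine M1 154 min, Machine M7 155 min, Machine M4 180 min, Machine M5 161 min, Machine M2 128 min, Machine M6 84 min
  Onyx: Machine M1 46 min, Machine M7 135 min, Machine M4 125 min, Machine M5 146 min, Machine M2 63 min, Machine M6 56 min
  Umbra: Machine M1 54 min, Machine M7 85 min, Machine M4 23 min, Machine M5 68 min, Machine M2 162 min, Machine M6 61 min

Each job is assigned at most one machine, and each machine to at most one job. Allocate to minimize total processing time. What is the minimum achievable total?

Minimum total: 268 min

Optimal: Ridgeline→Machine M7 (47 min), Juno→Machine M6 (24 min), Kestrel→Machine M2 (128 min), Onyx→Machine M1 (46 min), Umbra→Machine M4 (23 min) — total 47+24+128+46+23 = 268 min.
Row-greedy (each job in turn takes its cheapest remaining machine) gives 330 min, worse by 62.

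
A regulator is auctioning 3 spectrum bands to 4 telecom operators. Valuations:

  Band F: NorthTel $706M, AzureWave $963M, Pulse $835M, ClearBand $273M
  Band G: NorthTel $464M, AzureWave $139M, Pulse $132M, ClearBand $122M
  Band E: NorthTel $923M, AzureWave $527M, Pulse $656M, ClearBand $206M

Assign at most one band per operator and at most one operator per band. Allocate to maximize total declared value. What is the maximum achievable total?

Maximum total: $2083M

Optimal: AzureWave→Band F ($963M), NorthTel→Band G ($464M), Pulse→Band E ($656M) — total 963+464+656 = $2083M.
Next-best assignment: AzureWave→Band F, Pulse→Band G, NorthTel→Band E = $2018M.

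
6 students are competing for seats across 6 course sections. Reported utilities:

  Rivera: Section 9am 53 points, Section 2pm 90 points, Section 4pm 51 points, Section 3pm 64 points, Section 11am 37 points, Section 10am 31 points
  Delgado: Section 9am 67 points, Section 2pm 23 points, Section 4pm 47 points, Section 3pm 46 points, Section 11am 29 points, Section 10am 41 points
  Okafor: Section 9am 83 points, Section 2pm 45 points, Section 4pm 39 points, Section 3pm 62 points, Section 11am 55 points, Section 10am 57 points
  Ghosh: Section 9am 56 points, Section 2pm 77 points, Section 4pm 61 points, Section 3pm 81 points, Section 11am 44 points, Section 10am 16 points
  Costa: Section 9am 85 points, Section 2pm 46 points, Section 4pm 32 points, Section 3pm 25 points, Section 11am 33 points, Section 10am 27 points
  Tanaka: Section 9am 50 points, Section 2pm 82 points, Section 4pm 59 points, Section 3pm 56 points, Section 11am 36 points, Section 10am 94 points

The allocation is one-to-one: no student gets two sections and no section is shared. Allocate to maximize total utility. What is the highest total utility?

Optimal: Rivera→Section 2pm (90 points), Delgado→Section 4pm (47 points), Okafor→Section 11am (55 points), Ghosh→Section 3pm (81 points), Costa→Section 9am (85 points), Tanaka→Section 10am (94 points) — total 90+47+55+81+85+94 = 452 points.
Column-greedy (each section in turn goes to its best remaining student) gives 375 points, worse by 77.
Next-best assignment: Rivera→Section 2pm, Delgado→Section 3pm, Okafor→Section 11am, Ghosh→Section 4pm, Costa→Section 9am, Tanaka→Section 10am = 431 points.
Every other assignment is strictly worse.

Maximum total: 452 points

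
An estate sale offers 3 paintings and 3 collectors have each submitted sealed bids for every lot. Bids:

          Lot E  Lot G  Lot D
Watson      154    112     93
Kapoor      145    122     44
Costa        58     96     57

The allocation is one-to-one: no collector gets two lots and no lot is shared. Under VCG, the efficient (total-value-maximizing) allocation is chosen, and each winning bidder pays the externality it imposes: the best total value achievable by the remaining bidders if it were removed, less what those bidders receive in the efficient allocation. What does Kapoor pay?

Efficient allocation: Watson→Lot D ($93), Kapoor→Lot E ($145), Costa→Lot G ($96); total welfare W = $334.
Kapoor receives Lot E at value $145, so the others get W − 145 = $189.
Without Kapoor: best allocation of the remaining 2 bidders over all 3 lots is Watson→Lot E ($154), Costa→Lot G ($96), total $250.
VCG payment = (others' best without Kapoor) − (others' welfare with Kapoor) = 250 − 189 = $61.

Kapoor pays $61.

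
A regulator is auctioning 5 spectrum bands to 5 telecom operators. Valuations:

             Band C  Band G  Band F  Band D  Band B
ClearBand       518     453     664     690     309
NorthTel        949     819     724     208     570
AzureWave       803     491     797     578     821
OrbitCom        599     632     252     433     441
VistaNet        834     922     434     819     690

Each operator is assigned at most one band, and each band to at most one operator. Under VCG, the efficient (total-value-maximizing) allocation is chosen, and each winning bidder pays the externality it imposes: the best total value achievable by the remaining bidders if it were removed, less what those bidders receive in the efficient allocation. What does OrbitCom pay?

OrbitCom pays $129M.

Efficient allocation: ClearBand→Band F ($664M), NorthTel→Band C ($949M), AzureWave→Band B ($821M), OrbitCom→Band G ($632M), VistaNet→Band D ($819M); total welfare W = $3885M.
OrbitCom receives Band G at value $632M, so the others get W − 632 = $3253M.
Without OrbitCom: best allocation of the remaining 4 bidders over all 5 bands is ClearBand→Band D ($690M), NorthTel→Band C ($949M), AzureWave→Band B ($821M), VistaNet→Band G ($922M), total $3382M.
VCG payment = (others' best without OrbitCom) − (others' welfare with OrbitCom) = 3382 − 3253 = $129M.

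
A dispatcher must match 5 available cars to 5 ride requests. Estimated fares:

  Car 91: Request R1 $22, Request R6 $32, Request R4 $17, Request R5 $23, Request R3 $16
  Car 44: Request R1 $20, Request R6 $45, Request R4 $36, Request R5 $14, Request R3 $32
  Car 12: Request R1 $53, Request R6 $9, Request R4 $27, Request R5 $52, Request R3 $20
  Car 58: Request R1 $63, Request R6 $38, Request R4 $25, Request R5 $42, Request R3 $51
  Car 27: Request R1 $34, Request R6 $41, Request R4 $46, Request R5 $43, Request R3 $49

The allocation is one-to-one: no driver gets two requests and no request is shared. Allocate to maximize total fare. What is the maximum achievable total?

This is the linear assignment problem.
Optimal: Car 91→Request R6 ($32), Car 44→Request R4 ($36), Car 12→Request R5 ($52), Car 58→Request R1 ($63), Car 27→Request R3 ($49) — total 32+36+52+63+49 = $232.
Column-greedy (each request in turn goes to its best remaining driver) gives $222, worse by 10.

Maximum total: $232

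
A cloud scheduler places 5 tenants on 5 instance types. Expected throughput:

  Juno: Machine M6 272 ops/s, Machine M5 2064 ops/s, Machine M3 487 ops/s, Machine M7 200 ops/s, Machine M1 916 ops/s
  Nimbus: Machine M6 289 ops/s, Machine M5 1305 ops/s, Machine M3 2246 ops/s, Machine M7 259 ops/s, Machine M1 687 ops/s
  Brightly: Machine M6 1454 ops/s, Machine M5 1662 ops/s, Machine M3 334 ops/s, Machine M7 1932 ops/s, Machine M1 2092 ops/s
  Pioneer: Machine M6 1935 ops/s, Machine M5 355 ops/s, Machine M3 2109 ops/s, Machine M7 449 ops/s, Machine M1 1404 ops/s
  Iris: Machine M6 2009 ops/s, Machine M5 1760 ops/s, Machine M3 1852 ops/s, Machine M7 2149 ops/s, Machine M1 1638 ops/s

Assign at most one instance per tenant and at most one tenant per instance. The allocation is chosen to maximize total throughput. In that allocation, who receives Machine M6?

Pioneer receives Machine M6.

This is a one-to-one assignment (maximum-weight bipartite matching).
Optimal: Juno→Machine M5 (2064 ops/s), Nimbus→Machine M3 (2246 ops/s), Brightly→Machine M1 (2092 ops/s), Pioneer→Machine M6 (1935 ops/s), Iris→Machine M7 (2149 ops/s) — total 2064+2246+2092+1935+2149 = 10486 ops/s.
Column-greedy (each instance in turn goes to its best remaining tenant) gives 9655 ops/s, worse by 831.
Next-best assignment: Juno→Machine M5, Nimbus→Machine M3, Brightly→Machine M7, Pioneer→Machine M6, Iris→Machine M1 = 9815 ops/s.
Pioneer's own top instance is Machine M3 (2109 ops/s), but forcing Pioneer→Machine M3 and reassigning the rest optimally gives only 8801 ops/s — worse by 1685.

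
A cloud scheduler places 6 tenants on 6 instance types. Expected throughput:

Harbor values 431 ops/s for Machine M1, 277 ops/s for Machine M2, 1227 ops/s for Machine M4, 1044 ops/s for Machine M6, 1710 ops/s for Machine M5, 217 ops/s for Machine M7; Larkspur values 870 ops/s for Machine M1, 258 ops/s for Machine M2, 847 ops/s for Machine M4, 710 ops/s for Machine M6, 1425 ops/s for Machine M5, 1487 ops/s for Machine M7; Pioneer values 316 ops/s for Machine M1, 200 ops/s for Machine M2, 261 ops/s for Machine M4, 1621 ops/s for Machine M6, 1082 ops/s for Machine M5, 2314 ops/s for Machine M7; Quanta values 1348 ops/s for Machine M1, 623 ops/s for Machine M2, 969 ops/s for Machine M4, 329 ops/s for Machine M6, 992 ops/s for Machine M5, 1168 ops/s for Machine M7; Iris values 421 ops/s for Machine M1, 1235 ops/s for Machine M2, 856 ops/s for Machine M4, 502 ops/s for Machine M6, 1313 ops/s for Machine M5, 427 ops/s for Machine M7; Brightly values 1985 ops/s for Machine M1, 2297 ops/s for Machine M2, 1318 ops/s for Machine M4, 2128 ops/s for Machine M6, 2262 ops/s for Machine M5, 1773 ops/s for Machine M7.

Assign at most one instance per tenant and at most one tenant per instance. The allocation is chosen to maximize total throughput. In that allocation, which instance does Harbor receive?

Harbor receives Machine M4.

Optimal: Harbor→Machine M4 (1227 ops/s), Larkspur→Machine M5 (1425 ops/s), Pioneer→Machine M7 (2314 ops/s), Quanta→Machine M1 (1348 ops/s), Iris→Machine M2 (1235 ops/s), Brightly→Machine M6 (2128 ops/s) — total 1227+1425+2314+1348+1235+2128 = 9677 ops/s.
Next-best assignment: Harbor→Machine M5, Larkspur→Machine M4, Pioneer→Machine M7, Quanta→Machine M1, Iris→Machine M2, Brightly→Machine M6 = 9582 ops/s.
Checked against all permutations: 9677 ops/s is optimal.
Harbor's own top instance is Machine M5 (1710 ops/s), but forcing Harbor→Machine M5 and reassigning the rest optimally gives only 9582 ops/s — worse by 95.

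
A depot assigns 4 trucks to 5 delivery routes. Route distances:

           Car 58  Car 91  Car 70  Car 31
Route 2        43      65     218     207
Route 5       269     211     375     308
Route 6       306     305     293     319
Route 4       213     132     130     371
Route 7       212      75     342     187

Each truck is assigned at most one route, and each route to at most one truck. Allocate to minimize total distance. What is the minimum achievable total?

Min total: 556 km

Optimal: Car 58→Route 2 (43 km), Car 91→Route 7 (75 km), Car 70→Route 4 (130 km), Car 31→Route 5 (308 km) — total 43+75+130+308 = 556 km.
Column-greedy (each route in turn goes to its cheapest remaining truck) gives 918 km, worse by 362.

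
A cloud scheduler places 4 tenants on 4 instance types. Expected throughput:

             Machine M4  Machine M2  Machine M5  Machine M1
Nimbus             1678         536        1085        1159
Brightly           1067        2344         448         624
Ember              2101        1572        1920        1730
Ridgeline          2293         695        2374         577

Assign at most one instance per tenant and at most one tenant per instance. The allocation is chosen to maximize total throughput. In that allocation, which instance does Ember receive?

Ember receives Machine M1.

Optimal: Nimbus→Machine M4 (1678 ops/s), Brightly→Machine M2 (2344 ops/s), Ember→Machine M1 (1730 ops/s), Ridgeline→Machine M5 (2374 ops/s) — total 1678+2344+1730+2374 = 8126 ops/s.
Row-greedy (each tenant in turn takes its best remaining instance) gives 6519 ops/s, worse by 1607.
Next-best assignment: Nimbus→Machine M1, Brightly→Machine M2, Ember→Machine M4, Ridgeline→Machine M5 = 7978 ops/s.
Ember's own top instance is Machine M4 (2101 ops/s), but forcing Ember→Machine M4 and reassigning the rest optimally gives only 7978 ops/s — worse by 148.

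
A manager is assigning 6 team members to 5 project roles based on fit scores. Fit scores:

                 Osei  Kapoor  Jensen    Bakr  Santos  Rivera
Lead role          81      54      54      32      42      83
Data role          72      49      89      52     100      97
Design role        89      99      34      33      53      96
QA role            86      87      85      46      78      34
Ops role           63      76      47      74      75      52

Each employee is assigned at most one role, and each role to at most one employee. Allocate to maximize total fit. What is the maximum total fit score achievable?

Treat this as an assignment problem: match each employee to one role.
Optimal: Rivera→Lead role (83 pts), Santos→Data role (100 pts), Kapoor→Design role (99 pts), Osei→QA role (86 pts), Bakr→Ops role (74 pts) — total 83+100+99+86+74 = 442 pts.
Row-greedy (each employee in turn takes its best remaining role) gives 381 pts, worse by 61.

Maximum total: 442 pts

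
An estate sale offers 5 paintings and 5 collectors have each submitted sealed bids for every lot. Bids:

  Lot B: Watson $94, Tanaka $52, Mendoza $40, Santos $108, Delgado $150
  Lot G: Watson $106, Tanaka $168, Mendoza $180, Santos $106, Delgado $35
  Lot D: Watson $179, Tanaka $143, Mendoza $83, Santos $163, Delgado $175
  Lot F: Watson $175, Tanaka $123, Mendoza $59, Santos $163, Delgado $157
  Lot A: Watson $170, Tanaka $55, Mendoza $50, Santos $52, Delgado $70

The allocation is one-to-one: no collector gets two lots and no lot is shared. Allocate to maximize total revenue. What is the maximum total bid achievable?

Optimal: Watson→Lot A ($170), Tanaka→Lot D ($143), Mendoza→Lot G ($180), Santos→Lot F ($163), Delgado→Lot B ($150) — total 170+143+180+163+150 = $806.
Row-greedy (each collector in turn takes its best remaining lot) gives $584, worse by 222.

Max total: $806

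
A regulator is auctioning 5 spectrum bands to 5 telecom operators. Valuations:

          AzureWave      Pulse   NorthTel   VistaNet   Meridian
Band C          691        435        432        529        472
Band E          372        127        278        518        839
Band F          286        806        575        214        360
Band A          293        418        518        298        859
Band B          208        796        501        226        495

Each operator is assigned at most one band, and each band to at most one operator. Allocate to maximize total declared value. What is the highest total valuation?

Maximum total: $3439M

Optimal: AzureWave→Band C ($691M), Pulse→Band B ($796M), NorthTel→Band F ($575M), VistaNet→Band E ($518M), Meridian→Band A ($859M) — total 691+796+575+518+859 = $3439M.
Next-best assignment: AzureWave→Band C, Pulse→Band F, NorthTel→Band B, VistaNet→Band E, Meridian→Band A = $3375M.
Swapping NorthTel↔AzureWave (NorthTel→Band C $432M, AzureWave→Band F $286M) loses 548.
Checked against all permutations: $3439M is optimal.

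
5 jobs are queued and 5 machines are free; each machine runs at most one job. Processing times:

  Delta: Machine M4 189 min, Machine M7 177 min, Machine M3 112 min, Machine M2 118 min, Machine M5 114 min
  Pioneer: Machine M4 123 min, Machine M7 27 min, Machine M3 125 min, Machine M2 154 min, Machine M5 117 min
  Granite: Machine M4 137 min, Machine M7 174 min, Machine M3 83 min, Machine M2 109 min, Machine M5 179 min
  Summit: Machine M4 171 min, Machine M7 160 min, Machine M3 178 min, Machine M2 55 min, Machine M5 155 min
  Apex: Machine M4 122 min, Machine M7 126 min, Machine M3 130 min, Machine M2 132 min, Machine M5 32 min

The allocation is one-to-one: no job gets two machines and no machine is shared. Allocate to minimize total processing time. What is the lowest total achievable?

Optimal: Delta→Machine M3 (112 min), Pioneer→Machine M7 (27 min), Granite→Machine M4 (137 min), Summit→Machine M2 (55 min), Apex→Machine M5 (32 min) — total 112+27+137+55+32 = 363 min.
Min-entry greedy (repeatedly take the single cheapest remaining cell) gives 386 min, worse by 23.
Next-best assignment: Delta→Machine M4, Pioneer→Machine M7, Granite→Machine M3, Summit→Machine M2, Apex→Machine M5 = 386 min.

Minimum total: 363 min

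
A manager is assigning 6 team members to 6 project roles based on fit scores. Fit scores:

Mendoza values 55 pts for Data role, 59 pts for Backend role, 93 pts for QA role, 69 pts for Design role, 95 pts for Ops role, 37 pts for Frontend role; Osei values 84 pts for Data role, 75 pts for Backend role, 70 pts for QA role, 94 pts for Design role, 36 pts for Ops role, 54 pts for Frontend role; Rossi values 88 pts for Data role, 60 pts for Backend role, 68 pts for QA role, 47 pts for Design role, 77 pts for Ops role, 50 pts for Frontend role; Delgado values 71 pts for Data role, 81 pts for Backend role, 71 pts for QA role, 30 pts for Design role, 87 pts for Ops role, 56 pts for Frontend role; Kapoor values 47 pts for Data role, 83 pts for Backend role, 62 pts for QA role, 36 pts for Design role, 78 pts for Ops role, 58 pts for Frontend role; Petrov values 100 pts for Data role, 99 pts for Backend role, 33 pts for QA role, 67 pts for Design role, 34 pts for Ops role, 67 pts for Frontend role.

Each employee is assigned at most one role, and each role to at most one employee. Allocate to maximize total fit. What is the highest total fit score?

Maximum total: 519 pts

Optimal: Mendoza→QA role (93 pts), Osei→Design role (94 pts), Rossi→Data role (88 pts), Delgado→Ops role (87 pts), Kapoor→Frontend role (58 pts), Petrov→Backend role (99 pts) — total 93+94+88+87+58+99 = 519 pts.
Column-greedy (each role in turn goes to its best remaining employee) gives 507 pts, worse by 12.
Next-best assignment: Mendoza→QA role, Osei→Design role, Rossi→Data role, Delgado→Ops role, Kapoor→Backend role, Petrov→Frontend role = 512 pts.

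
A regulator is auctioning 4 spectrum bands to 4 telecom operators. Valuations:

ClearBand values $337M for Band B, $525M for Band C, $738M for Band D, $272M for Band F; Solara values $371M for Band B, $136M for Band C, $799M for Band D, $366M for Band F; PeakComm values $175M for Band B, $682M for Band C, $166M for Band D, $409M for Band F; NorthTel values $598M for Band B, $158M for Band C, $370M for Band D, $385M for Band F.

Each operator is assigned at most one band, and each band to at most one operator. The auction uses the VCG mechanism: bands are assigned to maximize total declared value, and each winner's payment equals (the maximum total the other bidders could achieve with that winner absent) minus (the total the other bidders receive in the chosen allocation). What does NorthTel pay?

Efficient allocation: ClearBand→Band D ($738M), Solara→Band F ($366M), PeakComm→Band C ($682M), NorthTel→Band B ($598M); total welfare W = $2384M.
NorthTel receives Band B at value $598M, so the others get W − 598 = $1786M.
Without NorthTel: best allocation of the remaining 3 bidders over all 4 bands is ClearBand→Band B ($337M), Solara→Band D ($799M), PeakComm→Band C ($682M), total $1818M.
VCG payment = (others' best without NorthTel) − (others' welfare with NorthTel) = 1818 − 1786 = $32M.

NorthTel pays $32M.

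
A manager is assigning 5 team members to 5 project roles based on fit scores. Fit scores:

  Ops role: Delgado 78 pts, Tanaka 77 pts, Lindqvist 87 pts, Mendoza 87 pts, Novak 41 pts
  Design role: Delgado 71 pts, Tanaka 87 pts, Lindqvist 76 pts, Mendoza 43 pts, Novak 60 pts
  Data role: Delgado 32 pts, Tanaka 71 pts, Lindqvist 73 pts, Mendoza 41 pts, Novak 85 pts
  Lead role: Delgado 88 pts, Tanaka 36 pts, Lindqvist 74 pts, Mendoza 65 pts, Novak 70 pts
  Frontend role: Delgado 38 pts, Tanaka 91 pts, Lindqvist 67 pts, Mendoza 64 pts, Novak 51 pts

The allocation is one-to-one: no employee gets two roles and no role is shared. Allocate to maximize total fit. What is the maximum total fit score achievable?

Maximum total: 427 pts

Optimal: Delgado→Lead role (88 pts), Tanaka→Frontend role (91 pts), Lindqvist→Design role (76 pts), Mendoza→Ops role (87 pts), Novak→Data role (85 pts) — total 88+91+76+87+85 = 427 pts.
Max-entry greedy (repeatedly take the single best remaining cell) gives 394 pts, worse by 33.
Next-best assignment: Delgado→Lead role, Tanaka→Design role, Lindqvist→Frontend role, Mendoza→Ops role, Novak→Data role = 414 pts.
Checked against all permutations: 427 pts is optimal.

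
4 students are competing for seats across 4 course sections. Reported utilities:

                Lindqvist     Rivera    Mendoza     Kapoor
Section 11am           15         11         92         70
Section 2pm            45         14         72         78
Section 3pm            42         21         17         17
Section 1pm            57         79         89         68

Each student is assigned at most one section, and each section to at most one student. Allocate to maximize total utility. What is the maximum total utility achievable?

Max total: 291 points

Optimal: Lindqvist→Section 3pm (42 points), Rivera→Section 1pm (79 points), Mendoza→Section 11am (92 points), Kapoor→Section 2pm (78 points) — total 42+79+92+78 = 291 points.
Row-greedy (each student in turn takes its best remaining section) gives 248 points, worse by 43.
Swapping Mendoza↔Lindqvist (Mendoza→Section 3pm 17 points, Lindqvist→Section 11am 15 points) loses 102.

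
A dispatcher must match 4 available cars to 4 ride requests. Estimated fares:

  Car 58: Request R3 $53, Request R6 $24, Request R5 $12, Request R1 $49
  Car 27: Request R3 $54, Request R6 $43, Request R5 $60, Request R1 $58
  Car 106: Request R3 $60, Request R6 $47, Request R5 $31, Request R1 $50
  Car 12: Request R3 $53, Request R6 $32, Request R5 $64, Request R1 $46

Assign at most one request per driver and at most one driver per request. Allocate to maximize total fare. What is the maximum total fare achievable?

Optimal: Car 58→Request R3 ($53), Car 27→Request R1 ($58), Car 106→Request R6 ($47), Car 12→Request R5 ($64) — total 53+58+47+64 = $222.
Row-greedy (each driver in turn takes its best remaining request) gives $195, worse by 27.
Swapping Car 58↔Car 12 (Car 58→Request R5 $12, Car 12→Request R3 $53) loses 52.

Max total: $222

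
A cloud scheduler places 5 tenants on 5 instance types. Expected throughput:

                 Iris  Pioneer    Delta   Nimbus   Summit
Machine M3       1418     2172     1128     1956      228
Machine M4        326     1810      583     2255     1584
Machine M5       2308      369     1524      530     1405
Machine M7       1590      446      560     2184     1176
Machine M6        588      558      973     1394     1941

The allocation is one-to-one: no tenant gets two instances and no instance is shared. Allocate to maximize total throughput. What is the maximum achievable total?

Optimal: Iris→Machine M7 (1590 ops/s), Pioneer→Machine M3 (2172 ops/s), Delta→Machine M5 (1524 ops/s), Nimbus→Machine M4 (2255 ops/s), Summit→Machine M6 (1941 ops/s) — total 1590+2172+1524+2255+1941 = 9482 ops/s.
Checked against all permutations: 9482 ops/s is optimal.

Max total: 9482 ops/s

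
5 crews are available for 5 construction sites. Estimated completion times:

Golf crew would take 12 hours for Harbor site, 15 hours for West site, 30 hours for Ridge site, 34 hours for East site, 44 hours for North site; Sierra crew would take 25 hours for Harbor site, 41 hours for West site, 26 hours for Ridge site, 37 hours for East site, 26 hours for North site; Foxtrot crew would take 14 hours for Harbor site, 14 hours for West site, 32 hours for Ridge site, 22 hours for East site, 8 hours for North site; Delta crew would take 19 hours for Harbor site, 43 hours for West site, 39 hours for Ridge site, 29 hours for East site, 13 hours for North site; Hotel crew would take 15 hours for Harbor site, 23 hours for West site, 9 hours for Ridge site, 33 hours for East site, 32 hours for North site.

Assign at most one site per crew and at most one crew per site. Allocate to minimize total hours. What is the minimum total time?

Min total: 84 hours

Treat this as an assignment problem: match each crew to one site.
Optimal: Golf crew→West site (15 hours), Sierra crew→Harbor site (25 hours), Foxtrot crew→East site (22 hours), Delta crew→North site (13 hours), Hotel crew→Ridge site (9 hours) — total 15+25+22+13+9 = 84 hours.
Swapping Delta crew↔Sierra crew (Delta crew→Harbor site 19 hours, Sierra crew→North site 26 hours) adds 7.
Every other assignment is strictly worse.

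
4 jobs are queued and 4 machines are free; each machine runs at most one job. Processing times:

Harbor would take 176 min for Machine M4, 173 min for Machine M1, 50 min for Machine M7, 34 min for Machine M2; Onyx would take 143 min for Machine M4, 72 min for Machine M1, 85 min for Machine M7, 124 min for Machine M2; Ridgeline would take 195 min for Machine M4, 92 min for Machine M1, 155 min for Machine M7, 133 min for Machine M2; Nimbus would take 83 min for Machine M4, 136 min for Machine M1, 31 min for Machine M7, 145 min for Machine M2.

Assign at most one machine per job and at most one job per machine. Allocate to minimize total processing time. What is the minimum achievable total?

Minimum total: 294 min

Optimal: Harbor→Machine M2 (34 min), Onyx→Machine M7 (85 min), Ridgeline→Machine M1 (92 min), Nimbus→Machine M4 (83 min) — total 34+85+92+83 = 294 min.
Column-greedy (each machine in turn goes to its cheapest remaining job) gives 338 min, worse by 44.
Next-best assignment: Harbor→Machine M2, Onyx→Machine M4, Ridgeline→Machine M1, Nimbus→Machine M7 = 300 min.
No other one-to-one assignment undercuts 294 min.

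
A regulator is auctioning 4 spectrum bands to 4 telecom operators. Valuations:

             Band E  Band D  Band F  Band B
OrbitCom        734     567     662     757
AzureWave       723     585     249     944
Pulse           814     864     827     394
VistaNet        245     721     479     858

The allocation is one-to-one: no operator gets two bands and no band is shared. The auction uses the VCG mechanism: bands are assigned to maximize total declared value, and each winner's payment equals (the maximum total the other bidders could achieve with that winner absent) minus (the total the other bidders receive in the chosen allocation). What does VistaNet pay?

Efficient allocation: OrbitCom→Band E ($734M), AzureWave→Band B ($944M), Pulse→Band F ($827M), VistaNet→Band D ($721M); total welfare W = $3226M.
VistaNet receives Band D at value $721M, so the others get W − 721 = $2505M.
Without VistaNet: best allocation of the remaining 3 bidders over all 4 bands is OrbitCom→Band E ($734M), AzureWave→Band B ($944M), Pulse→Band D ($864M), total $2542M.
VCG payment = (others' best without VistaNet) − (others' welfare with VistaNet) = 2542 − 2505 = $37M.

VistaNet pays $37M.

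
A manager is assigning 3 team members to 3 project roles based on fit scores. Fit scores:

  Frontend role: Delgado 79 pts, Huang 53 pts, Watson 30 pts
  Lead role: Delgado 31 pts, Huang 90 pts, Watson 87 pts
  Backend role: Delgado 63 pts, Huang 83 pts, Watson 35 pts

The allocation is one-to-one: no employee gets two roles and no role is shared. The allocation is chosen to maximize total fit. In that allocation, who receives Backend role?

This is a one-to-one assignment (maximum-weight bipartite matching).
Optimal: Delgado→Frontend role (79 pts), Huang→Backend role (83 pts), Watson→Lead role (87 pts) — total 79+83+87 = 249 pts.
Column-greedy (each role in turn goes to its best remaining employee) gives 204 pts, worse by 45.
Huang's own top role is Lead role (90 pts), but forcing Huang→Lead role and reassigning the rest optimally gives only 204 pts — worse by 45.

Huang receives Backend role.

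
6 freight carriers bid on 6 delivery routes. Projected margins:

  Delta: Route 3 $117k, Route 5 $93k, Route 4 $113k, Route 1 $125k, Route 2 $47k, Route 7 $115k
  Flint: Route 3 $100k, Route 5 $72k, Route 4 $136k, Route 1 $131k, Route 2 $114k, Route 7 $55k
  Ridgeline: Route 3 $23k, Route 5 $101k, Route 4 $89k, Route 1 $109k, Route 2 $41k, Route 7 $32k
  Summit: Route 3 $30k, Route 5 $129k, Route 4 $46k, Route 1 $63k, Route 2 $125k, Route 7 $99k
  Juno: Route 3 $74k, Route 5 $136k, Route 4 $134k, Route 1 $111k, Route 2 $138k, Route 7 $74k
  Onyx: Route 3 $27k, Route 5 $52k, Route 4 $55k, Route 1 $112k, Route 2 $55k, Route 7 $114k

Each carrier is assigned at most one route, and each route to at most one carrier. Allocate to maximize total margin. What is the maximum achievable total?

Maximum total: $743k

This is the linear assignment problem.
Optimal: Delta→Route 3 ($117k), Flint→Route 4 ($136k), Ridgeline→Route 1 ($109k), Summit→Route 5 ($129k), Juno→Route 2 ($138k), Onyx→Route 7 ($114k) — total 117+136+109+129+138+114 = $743k.
Max-entry greedy (repeatedly take the single best remaining cell) gives $665k, worse by 78.
Swapping Juno↔Delta (Juno→Route 3 $74k, Delta→Route 2 $47k) loses 134.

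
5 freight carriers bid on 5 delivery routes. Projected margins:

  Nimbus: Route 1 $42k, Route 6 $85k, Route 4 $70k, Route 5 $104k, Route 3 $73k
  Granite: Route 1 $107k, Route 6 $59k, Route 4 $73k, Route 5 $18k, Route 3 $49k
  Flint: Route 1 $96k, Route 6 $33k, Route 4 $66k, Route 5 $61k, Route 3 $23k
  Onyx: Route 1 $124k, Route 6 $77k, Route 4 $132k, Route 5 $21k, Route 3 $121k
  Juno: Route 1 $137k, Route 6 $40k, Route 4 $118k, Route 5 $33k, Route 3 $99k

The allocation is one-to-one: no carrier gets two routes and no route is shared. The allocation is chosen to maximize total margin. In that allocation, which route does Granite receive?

Granite receives Route 6.

Optimal: Nimbus→Route 5 ($104k), Granite→Route 6 ($59k), Flint→Route 1 ($96k), Onyx→Route 3 ($121k), Juno→Route 4 ($118k) — total 104+59+96+121+118 = $498k.
Column-greedy (each route in turn goes to its best remaining carrier) gives $464k, worse by 34.
Swapping Nimbus↔Juno (Nimbus→Route 4 $70k, Juno→Route 5 $33k) loses 119.
Granite's own top route is Route 1 ($107k), but forcing Granite→Route 1 and reassigning the rest optimally gives only $492k — worse by 6.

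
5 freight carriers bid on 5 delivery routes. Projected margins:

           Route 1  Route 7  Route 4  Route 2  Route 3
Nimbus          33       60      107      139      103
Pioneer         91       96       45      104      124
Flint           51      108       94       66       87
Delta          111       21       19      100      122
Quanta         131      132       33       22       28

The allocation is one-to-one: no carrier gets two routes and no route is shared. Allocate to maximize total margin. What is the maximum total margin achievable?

Maximum total: $600k

Optimal: Nimbus→Route 2 ($139k), Pioneer→Route 3 ($124k), Flint→Route 4 ($94k), Delta→Route 1 ($111k), Quanta→Route 7 ($132k) — total 139+124+94+111+132 = $600k.
Row-greedy (each carrier in turn takes its best remaining route) gives $515k, worse by 85.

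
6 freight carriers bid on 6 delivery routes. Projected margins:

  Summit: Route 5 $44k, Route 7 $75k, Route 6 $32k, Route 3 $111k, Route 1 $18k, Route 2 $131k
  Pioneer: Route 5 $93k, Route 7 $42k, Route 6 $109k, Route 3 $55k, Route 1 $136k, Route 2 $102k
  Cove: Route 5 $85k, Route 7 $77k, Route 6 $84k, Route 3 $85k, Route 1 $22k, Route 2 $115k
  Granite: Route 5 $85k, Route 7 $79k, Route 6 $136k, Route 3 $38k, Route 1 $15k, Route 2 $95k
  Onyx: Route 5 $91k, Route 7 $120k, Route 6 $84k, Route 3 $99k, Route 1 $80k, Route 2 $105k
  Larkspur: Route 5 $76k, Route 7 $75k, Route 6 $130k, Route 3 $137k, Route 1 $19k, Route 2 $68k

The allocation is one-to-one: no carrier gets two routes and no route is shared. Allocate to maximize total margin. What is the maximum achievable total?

Max total: $745k

Optimal: Summit→Route 2 ($131k), Pioneer→Route 1 ($136k), Cove→Route 5 ($85k), Granite→Route 6 ($136k), Onyx→Route 7 ($120k), Larkspur→Route 3 ($137k) — total 131+136+85+136+120+137 = $745k.
Column-greedy (each route in turn goes to its best remaining carrier) gives $639k, worse by 106.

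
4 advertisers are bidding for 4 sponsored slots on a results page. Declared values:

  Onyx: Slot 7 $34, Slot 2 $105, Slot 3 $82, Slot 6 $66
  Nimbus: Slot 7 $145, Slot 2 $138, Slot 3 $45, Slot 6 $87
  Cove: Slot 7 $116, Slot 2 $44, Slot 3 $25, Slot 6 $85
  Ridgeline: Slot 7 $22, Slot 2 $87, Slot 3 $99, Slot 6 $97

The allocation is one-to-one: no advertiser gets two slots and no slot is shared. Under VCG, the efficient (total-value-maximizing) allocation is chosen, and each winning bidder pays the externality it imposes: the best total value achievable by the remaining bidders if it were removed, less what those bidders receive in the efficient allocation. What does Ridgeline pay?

Ridgeline pays $1.

Efficient allocation: Onyx→Slot 2 ($105), Nimbus→Slot 7 ($145), Cove→Slot 6 ($85), Ridgeline→Slot 3 ($99); total welfare W = $434.
Ridgeline receives Slot 3 at value $99, so the others get W − 99 = $335.
Without Ridgeline: best allocation of the remaining 3 bidders over all 4 slots is Onyx→Slot 3 ($82), Nimbus→Slot 2 ($138), Cove→Slot 7 ($116), total $336.
VCG payment = (others' best without Ridgeline) − (others' welfare with Ridgeline) = 336 − 335 = $1.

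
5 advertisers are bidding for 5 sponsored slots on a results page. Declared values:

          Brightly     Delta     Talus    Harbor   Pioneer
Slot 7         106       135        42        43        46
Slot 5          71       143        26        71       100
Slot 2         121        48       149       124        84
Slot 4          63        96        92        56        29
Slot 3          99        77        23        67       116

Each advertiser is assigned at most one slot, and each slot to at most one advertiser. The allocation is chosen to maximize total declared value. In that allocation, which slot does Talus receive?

Optimal: Brightly→Slot 7 ($106), Delta→Slot 5 ($143), Talus→Slot 4 ($92), Harbor→Slot 2 ($124), Pioneer→Slot 3 ($116) — total 106+143+92+124+116 = $581.
Row-greedy (each advertiser in turn takes its best remaining slot) gives $469, worse by 112.
Talus's own top slot is Slot 2 ($149), but forcing Talus→Slot 2 and reassigning the rest optimally gives only $570 — worse by 11.

Talus receives Slot 4.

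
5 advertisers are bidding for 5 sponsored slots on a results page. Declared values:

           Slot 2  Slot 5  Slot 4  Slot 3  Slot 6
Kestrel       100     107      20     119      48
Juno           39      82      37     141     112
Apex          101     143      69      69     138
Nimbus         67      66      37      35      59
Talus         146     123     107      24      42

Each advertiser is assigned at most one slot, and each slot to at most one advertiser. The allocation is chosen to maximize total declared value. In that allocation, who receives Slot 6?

Optimal: Kestrel→Slot 5 ($107), Juno→Slot 3 ($141), Apex→Slot 6 ($138), Nimbus→Slot 4 ($37), Talus→Slot 2 ($146) — total 107+141+138+37+146 = $569.
Max-entry greedy (repeatedly take the single best remaining cell) gives $509, worse by 60.
Swapping Kestrel↔Talus (Kestrel→Slot 2 $100, Talus→Slot 5 $123) loses 30.
Apex's own top slot is Slot 5 ($143), but forcing Apex→Slot 5 and reassigning the rest optimally gives only $557 — worse by 12.

Apex receives Slot 6.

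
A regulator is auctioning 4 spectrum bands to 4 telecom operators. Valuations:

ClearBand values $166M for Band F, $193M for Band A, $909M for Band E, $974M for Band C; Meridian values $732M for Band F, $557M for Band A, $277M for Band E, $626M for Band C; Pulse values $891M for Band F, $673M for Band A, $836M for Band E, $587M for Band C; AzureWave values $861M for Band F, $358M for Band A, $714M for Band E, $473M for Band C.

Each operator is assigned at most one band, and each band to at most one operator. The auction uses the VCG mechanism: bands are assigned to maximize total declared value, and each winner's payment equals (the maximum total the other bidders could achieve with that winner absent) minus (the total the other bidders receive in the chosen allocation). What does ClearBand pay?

ClearBand pays $69M.

Efficient allocation: ClearBand→Band C ($974M), Meridian→Band A ($557M), Pulse→Band E ($836M), AzureWave→Band F ($861M); total welfare W = $3228M.
ClearBand receives Band C at value $974M, so the others get W − 974 = $2254M.
Without ClearBand: best allocation of the remaining 3 bidders over all 4 bands is Meridian→Band C ($626M), Pulse→Band E ($836M), AzureWave→Band F ($861M), total $2323M.
VCG payment = (others' best without ClearBand) − (others' welfare with ClearBand) = 2323 − 2254 = $69M.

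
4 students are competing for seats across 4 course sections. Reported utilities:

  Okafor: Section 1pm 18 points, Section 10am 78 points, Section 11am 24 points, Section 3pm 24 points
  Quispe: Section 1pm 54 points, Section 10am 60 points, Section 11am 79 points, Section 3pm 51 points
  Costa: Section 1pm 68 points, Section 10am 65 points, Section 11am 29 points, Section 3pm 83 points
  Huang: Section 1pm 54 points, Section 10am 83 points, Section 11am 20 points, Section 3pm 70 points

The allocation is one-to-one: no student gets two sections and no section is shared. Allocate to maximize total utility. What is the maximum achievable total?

Optimal: Okafor→Section 10am (78 points), Quispe→Section 11am (79 points), Costa→Section 1pm (68 points), Huang→Section 3pm (70 points) — total 78+79+68+70 = 295 points.
Column-greedy (each section in turn goes to its best remaining student) gives 254 points, worse by 41.
Next-best assignment: Okafor→Section 10am, Quispe→Section 11am, Costa→Section 3pm, Huang→Section 1pm = 294 points.

Maximum total: 295 points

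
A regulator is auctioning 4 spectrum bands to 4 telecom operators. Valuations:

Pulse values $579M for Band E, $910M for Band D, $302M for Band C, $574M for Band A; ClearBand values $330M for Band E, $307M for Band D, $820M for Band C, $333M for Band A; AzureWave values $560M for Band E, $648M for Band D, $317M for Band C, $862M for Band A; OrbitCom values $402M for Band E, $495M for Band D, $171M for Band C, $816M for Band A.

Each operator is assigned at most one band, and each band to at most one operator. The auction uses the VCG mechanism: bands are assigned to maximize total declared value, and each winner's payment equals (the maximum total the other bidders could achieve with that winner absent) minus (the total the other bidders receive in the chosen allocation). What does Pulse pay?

Pulse pays $88M.

Efficient allocation: Pulse→Band D ($910M), ClearBand→Band C ($820M), AzureWave→Band E ($560M), OrbitCom→Band A ($816M); total welfare W = $3106M.
Pulse receives Band D at value $910M, so the others get W − 910 = $2196M.
Without Pulse: best allocation of the remaining 3 bidders over all 4 bands is ClearBand→Band C ($820M), AzureWave→Band D ($648M), OrbitCom→Band A ($816M), total $2284M.
VCG payment = (others' best without Pulse) − (others' welfare with Pulse) = 2284 − 2196 = $88M.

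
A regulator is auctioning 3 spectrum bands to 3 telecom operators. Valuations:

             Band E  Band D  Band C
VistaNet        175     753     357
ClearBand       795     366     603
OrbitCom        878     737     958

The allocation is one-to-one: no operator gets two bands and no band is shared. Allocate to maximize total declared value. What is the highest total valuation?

Optimal: VistaNet→Band D ($753M), ClearBand→Band E ($795M), OrbitCom→Band C ($958M) — total 753+795+958 = $2506M.
Column-greedy (each band in turn goes to its best remaining operator) gives $2234M, worse by 272.
Checked against all permutations: $2506M is optimal.

Max total: $2506M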